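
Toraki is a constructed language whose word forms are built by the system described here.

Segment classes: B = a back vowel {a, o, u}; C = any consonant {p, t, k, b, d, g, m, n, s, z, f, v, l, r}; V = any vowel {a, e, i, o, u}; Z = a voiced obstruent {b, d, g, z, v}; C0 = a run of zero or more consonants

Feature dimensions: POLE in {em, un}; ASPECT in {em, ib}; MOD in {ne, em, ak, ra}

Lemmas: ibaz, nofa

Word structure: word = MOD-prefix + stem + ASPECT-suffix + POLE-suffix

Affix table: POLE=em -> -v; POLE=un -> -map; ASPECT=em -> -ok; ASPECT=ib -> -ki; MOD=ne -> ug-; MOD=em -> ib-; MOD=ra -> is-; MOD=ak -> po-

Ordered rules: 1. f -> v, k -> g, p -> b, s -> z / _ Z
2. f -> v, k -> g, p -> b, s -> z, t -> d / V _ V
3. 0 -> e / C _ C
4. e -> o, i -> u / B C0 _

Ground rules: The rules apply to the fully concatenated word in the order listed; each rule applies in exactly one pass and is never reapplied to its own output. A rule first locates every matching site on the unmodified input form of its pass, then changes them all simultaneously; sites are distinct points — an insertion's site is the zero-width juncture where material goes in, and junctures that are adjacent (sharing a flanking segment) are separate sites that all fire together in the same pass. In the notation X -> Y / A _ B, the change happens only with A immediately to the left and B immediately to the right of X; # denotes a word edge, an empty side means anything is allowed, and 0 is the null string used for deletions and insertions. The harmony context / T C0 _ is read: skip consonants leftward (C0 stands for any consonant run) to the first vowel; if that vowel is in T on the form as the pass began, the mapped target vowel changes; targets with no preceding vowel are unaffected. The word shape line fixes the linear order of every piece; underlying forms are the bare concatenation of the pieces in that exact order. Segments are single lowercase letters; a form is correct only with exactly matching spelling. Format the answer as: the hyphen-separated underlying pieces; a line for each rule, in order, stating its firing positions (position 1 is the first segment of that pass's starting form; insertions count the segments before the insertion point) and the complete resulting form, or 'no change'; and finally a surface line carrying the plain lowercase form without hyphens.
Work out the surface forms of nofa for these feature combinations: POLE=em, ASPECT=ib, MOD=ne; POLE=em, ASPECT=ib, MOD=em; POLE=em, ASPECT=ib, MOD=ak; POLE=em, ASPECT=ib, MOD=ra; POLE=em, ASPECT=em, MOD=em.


cell POLE=em, ASPECT=ib, MOD=ne:
underlying: ug-nofa-ki-v
1. f -> v, k -> g, p -> b, s -> z / _ Z: no change
2. f -> v, k -> g, p -> b, s -> z, t -> d / V _ V: fires at position(s) 5, 7: ugnovagiv
3. 0 -> e / C _ C: inserts after position(s) 2: ugenovagiv
4. e -> o, i -> u / B C0 _: fires at position(s) 3, 9: ugonovaguv
surface: ugonovaguv

cell POLE=em, ASPECT=ib, MOD=em:
underlying: ib-nofa-ki-v
1. f -> v, k -> g, p -> b, s -> z / _ Z: no change
2. f -> v, k -> g, p -> b, s -> z, t -> d / V _ V: fires at position(s) 5, 7: ibnovagiv
3. 0 -> e / C _ C: inserts after position(s) 2: ibenovagiv
4. e -> o, i -> u / B C0 _: fires at position(s) 9: ibenovaguv
surface: ibenovaguv

cell POLE=em, ASPECT=ib, MOD=ak:
underlying: po-nofa-ki-v
1. f -> v, k -> g, p -> b, s -> z / _ Z: no change
2. f -> v, k -> g, p -> b, s -> z, t -> d / V _ V: fires at position(s) 5, 7: ponovagiv
3. 0 -> e / C _ C: no change
4. e -> o, i -> u / B C0 _: fires at position(s) 8: ponovaguv
surface: ponovaguv

cell POLE=em, ASPECT=ib, MOD=ra:
underlying: is-nofa-ki-v
1. f -> v, k -> g, p -> b, s -> z / _ Z: no change
2. f -> v, k -> g, p -> b, s -> z, t -> d / V _ V: fires at position(s) 5, 7: isnovagiv
3. 0 -> e / C _ C: inserts after position(s) 2: isenovagiv
4. e -> o, i -> u / B C0 _: fires at position(s) 9: isenovaguv
surface: isenovaguv

cell POLE=em, ASPECT=em, MOD=em:
underlying: ib-nofa-ok-v
1. f -> v, k -> g, p -> b, s -> z / _ Z: fires at position(s) 8: ibnofaogv
2. f -> v, k -> g, p -> b, s -> z, t -> d / V _ V: fires at position(s) 5: ibnovaogv
3. 0 -> e / C _ C: inserts after position(s) 2, 8: ibenovaogev
4. e -> o, i -> u / B C0 _: fires at position(s) 10: ibenovaogov
surface: ibenovaogov


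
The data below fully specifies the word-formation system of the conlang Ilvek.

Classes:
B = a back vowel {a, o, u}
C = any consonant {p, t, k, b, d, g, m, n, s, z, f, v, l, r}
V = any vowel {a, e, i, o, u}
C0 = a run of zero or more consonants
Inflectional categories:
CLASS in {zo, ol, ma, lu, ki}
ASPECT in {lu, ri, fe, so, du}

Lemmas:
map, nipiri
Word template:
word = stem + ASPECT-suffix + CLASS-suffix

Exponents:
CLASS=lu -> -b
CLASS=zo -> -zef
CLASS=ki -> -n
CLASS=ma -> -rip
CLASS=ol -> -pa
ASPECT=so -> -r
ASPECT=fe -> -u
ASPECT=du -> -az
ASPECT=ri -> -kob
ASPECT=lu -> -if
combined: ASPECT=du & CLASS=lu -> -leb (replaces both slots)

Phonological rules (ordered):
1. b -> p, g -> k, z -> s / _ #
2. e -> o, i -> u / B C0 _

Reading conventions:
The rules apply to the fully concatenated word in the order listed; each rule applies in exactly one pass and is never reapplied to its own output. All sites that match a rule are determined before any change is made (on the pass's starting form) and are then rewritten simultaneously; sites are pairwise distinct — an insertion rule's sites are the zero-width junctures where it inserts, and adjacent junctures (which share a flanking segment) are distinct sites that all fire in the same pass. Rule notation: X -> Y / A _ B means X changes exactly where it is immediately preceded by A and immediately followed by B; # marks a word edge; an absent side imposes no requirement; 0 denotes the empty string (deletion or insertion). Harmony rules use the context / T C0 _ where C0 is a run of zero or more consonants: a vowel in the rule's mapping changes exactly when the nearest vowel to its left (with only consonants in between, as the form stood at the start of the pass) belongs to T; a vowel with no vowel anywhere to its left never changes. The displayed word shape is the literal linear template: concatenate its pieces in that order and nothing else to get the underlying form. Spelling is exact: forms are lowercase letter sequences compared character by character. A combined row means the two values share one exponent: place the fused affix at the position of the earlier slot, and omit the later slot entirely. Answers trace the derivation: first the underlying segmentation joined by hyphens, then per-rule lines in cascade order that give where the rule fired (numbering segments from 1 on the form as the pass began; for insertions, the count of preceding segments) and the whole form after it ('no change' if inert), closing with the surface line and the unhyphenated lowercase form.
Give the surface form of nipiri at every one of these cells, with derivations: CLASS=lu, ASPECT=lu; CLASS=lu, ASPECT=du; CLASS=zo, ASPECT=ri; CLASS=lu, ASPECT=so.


cell CLASS=lu, ASPECT=lu:
underlying: nipiri-if-b
1. b -> p, g -> k, z -> s / _ #: fires at position(s) 9: nipiriifp
2. e -> o, i -> u / B C0 _: no change
surface: nipiriifp

cell CLASS=lu, ASPECT=du:
underlying: nipiri-leb
1. b -> p, g -> k, z -> s / _ #: fires at position(s) 9: nipirilep
2. e -> o, i -> u / B C0 _: no change
surface: nipirilep

cell CLASS=zo, ASPECT=ri:
underlying: nipiri-kob-zef
1. b -> p, g -> k, z -> s / _ #: no change
2. e -> o, i -> u / B C0 _: fires at position(s) 11: nipirikobzof
surface: nipirikobzof

cell CLASS=lu, ASPECT=so:
underlying: nipiri-r-b
1. b -> p, g -> k, z -> s / _ #: fires at position(s) 8: nipirirp
2. e -> o, i -> u / B C0 _: no change
surface: nipirirp


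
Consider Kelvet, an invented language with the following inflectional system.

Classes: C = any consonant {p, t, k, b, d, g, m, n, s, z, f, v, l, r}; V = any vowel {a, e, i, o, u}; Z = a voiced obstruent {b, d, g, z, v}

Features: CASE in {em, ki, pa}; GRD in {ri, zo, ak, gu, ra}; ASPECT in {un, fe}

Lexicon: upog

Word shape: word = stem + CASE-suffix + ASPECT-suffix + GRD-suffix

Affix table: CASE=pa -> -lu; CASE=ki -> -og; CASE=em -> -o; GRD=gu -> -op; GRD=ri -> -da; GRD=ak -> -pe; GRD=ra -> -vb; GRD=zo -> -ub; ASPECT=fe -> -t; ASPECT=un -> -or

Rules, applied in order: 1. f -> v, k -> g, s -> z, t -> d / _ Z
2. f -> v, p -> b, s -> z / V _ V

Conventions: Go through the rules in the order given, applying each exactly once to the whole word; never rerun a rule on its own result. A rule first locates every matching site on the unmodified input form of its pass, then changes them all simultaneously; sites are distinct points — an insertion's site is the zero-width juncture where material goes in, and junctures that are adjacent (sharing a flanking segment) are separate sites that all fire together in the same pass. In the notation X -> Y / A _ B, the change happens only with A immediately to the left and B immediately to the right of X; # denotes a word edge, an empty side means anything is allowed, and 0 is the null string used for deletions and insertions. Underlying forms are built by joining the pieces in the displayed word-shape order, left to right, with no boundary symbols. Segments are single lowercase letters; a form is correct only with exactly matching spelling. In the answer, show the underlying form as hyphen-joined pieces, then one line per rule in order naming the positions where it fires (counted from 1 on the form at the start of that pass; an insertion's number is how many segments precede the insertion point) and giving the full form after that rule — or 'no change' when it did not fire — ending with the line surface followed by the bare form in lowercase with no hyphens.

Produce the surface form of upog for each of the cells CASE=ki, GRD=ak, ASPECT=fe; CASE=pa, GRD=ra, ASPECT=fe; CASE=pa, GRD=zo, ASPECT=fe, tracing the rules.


cell CASE=ki, GRD=ak, ASPECT=fe:
underlying: upog-og-t-pe
1. f -> v, k -> g, s -> z, t -> d / _ Z: no change
2. f -> v, p -> b, s -> z / V _ V: fires at position(s) 2: ubogogtpe
surface: ubogogtpe

cell CASE=pa, GRD=ra, ASPECT=fe:
underlying: upog-lu-t-vb
1. f -> v, k -> g, s -> z, t -> d / _ Z: fires at position(s) 7: upogludvb
2. f -> v, p -> b, s -> z / V _ V: fires at position(s) 2: ubogludvb
surface: ubogludvb

cell CASE=pa, GRD=zo, ASPECT=fe:
underlying: upog-lu-t-ub
1. f -> v, k -> g, s -> z, t -> d / _ Z: no change
2. f -> v, p -> b, s -> z / V _ V: fires at position(s) 2: uboglutub
surface: uboglutub


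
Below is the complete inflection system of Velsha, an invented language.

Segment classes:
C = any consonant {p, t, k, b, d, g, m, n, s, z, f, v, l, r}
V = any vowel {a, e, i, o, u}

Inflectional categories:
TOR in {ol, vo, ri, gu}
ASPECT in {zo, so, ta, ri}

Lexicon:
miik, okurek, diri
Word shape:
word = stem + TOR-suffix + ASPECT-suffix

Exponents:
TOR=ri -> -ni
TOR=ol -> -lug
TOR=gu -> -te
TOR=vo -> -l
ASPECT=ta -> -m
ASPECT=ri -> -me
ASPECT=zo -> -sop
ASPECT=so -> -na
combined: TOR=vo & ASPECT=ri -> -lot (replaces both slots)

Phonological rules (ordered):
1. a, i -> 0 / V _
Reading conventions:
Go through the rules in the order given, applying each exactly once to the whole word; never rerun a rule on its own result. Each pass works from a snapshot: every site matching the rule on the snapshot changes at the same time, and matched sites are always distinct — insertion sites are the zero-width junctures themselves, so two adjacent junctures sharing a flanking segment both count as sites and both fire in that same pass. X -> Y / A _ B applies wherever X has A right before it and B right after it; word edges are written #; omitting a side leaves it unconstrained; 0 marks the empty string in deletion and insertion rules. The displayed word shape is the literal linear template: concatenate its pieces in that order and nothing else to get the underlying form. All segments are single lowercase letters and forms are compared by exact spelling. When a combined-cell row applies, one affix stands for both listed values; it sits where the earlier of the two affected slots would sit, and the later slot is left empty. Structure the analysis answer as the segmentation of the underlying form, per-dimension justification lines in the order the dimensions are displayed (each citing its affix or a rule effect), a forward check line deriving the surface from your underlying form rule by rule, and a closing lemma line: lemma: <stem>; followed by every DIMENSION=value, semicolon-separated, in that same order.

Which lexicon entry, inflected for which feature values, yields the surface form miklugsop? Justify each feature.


underlying: miik-lug-sop
TOR=ol - signalled by the affix -lug
ASPECT=zo - signalled by the affix -sop
check: miiklugsop -> miklugsop
lemma: miik; TOR=ol; ASPECT=zo


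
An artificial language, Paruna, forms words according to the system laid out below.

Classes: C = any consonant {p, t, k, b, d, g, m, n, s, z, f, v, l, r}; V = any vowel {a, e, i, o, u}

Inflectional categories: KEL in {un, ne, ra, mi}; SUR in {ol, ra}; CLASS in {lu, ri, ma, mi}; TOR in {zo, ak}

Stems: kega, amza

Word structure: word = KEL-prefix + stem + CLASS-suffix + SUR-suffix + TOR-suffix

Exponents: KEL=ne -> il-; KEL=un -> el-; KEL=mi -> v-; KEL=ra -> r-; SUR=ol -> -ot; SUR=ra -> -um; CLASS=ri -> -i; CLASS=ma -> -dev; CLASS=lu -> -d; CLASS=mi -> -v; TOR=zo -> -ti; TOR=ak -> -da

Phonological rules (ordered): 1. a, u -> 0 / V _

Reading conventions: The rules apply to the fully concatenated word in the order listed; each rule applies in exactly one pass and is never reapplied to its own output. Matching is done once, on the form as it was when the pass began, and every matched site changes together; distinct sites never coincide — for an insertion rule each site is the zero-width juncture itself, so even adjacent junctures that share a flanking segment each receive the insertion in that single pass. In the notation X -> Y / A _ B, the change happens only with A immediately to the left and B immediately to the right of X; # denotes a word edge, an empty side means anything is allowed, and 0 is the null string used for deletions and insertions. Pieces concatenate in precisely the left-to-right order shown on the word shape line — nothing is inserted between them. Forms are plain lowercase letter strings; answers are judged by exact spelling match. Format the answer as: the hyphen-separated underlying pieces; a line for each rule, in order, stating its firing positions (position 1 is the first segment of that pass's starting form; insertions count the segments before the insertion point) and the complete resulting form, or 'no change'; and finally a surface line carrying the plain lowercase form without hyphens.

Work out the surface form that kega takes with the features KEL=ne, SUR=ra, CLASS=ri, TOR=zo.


underlying: il-kega-i-um-ti
1. a, u -> 0 / V _: fires at position(s) 8: ilkegaimti
surface: ilkegaimti


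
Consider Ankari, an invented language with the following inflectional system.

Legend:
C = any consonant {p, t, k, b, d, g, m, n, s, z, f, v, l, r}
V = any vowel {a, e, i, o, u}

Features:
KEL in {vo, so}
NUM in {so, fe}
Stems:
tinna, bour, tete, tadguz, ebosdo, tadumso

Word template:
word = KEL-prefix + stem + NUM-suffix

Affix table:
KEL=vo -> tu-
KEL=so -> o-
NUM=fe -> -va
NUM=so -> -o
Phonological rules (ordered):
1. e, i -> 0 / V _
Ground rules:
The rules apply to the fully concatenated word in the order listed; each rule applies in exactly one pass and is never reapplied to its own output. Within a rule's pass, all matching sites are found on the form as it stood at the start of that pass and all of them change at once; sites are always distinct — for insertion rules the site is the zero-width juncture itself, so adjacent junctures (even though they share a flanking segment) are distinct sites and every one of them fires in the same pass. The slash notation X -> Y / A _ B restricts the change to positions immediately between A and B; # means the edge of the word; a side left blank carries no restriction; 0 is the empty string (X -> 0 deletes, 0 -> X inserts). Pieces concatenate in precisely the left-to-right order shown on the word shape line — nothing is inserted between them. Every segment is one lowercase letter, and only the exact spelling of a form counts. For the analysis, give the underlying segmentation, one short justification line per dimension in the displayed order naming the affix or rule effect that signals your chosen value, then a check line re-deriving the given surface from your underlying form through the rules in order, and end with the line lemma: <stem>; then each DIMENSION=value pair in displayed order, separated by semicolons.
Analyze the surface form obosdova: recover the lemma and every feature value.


underlying: o-ebosdo-va
KEL=so - signalled by the affix o-
NUM=fe - signalled by the affix -va
check: oebosdova -> obosdova
lemma: ebosdo; KEL=so; NUM=fe


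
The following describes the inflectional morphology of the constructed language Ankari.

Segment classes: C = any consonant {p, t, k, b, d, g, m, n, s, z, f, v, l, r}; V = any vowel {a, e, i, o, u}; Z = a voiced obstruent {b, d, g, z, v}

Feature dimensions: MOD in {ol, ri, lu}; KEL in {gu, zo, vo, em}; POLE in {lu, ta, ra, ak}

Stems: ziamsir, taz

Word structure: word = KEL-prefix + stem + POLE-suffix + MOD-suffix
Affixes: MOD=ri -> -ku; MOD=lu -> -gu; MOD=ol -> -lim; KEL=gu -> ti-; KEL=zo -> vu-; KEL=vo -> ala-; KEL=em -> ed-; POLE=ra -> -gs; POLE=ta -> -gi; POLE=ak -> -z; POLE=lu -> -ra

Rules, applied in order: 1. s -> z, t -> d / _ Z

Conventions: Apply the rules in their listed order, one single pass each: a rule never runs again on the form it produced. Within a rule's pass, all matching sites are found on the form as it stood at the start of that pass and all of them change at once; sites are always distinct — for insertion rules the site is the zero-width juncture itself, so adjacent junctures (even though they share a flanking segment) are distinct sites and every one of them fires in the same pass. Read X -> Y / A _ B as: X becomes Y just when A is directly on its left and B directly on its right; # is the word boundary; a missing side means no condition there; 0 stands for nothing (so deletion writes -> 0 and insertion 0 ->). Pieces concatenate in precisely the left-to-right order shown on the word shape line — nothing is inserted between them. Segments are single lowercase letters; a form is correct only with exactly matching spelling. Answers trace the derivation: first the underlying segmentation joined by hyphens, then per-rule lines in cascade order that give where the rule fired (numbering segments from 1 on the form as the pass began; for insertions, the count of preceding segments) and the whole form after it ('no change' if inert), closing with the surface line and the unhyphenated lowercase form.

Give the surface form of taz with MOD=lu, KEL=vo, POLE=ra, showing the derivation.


underlying: ala-taz-gs-gu
1. s -> z, t -> d / _ Z: fires at position(s) 8: alatazgzgu
surface: alatazgzgu


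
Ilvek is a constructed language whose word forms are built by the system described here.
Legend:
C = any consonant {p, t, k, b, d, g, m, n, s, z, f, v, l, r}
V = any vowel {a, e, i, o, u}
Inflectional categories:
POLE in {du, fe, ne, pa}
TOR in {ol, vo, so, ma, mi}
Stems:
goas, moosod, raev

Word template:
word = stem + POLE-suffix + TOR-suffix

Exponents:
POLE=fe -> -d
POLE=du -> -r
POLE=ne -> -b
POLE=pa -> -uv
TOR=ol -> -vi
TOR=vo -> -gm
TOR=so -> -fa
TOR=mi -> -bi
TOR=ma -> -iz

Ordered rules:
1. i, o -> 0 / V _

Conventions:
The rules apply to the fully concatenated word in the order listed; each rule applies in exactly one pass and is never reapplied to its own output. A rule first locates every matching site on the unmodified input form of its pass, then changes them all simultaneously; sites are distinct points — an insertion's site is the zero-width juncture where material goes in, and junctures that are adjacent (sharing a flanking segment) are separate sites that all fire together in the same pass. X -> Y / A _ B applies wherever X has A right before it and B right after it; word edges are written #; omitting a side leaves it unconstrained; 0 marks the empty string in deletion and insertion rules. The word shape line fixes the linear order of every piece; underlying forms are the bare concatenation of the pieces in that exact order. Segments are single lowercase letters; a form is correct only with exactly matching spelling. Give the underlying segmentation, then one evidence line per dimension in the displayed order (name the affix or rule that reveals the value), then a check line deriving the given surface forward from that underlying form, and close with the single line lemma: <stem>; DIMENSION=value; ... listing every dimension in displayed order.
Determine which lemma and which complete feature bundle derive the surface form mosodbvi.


underlying: moosod-b-vi
POLE=ne - signalled by the affix -b
TOR=ol - signalled by the affix -vi
check: moosodbvi -> mosodbvi
lemma: moosod; POLE=ne; TOR=ol


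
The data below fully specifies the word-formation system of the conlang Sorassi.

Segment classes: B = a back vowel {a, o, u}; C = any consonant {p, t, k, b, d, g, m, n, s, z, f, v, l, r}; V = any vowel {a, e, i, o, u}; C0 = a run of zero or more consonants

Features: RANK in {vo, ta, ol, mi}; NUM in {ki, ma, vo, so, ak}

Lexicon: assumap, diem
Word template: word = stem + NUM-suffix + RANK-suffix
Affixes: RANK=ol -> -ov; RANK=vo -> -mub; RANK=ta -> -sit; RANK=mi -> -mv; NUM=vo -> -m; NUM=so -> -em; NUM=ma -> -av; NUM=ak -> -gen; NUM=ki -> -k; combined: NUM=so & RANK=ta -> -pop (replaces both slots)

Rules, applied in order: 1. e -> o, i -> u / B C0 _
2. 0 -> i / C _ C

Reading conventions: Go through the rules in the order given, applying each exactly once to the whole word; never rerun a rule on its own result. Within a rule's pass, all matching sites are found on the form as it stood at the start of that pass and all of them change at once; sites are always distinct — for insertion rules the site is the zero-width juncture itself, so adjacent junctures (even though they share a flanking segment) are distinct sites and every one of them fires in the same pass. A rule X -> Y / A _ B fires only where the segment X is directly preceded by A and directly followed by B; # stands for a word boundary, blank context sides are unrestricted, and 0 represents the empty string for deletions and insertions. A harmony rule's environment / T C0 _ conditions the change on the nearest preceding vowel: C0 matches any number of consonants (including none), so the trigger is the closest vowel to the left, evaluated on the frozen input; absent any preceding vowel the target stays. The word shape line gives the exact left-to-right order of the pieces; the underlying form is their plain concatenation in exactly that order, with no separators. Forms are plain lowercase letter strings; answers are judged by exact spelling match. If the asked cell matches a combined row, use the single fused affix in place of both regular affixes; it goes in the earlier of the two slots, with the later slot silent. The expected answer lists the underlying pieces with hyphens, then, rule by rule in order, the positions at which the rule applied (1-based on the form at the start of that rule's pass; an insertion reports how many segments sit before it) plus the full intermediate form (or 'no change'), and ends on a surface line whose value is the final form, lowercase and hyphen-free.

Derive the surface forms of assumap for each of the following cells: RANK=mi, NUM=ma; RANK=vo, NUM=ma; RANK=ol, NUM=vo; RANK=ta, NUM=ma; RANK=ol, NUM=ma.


cell RANK=mi, NUM=ma:
underlying: assumap-av-mv
1. e -> o, i -> u / B C0 _: no change
2. 0 -> i / C _ C: inserts after position(s) 2, 9, 10: asisumapavimiv
surface: asisumapavimiv

cell RANK=vo, NUM=ma:
underlying: assumap-av-mub
1. e -> o, i -> u / B C0 _: no change
2. 0 -> i / C _ C: inserts after position(s) 2, 9: asisumapavimub
surface: asisumapavimub

cell RANK=ol, NUM=vo:
underlying: assumap-m-ov
1. e -> o, i -> u / B C0 _: no change
2. 0 -> i / C _ C: inserts after position(s) 2, 7: asisumapimov
surface: asisumapimov

cell RANK=ta, NUM=ma:
underlying: assumap-av-sit
1. e -> o, i -> u / B C0 _: fires at position(s) 11: assumapavsut
2. 0 -> i / C _ C: inserts after position(s) 2, 9: asisumapavisut
surface: asisumapavisut

cell RANK=ol, NUM=ma:
underlying: assumap-av-ov
1. e -> o, i -> u / B C0 _: no change
2. 0 -> i / C _ C: inserts after position(s) 2: asisumapavov
surface: asisumapavov


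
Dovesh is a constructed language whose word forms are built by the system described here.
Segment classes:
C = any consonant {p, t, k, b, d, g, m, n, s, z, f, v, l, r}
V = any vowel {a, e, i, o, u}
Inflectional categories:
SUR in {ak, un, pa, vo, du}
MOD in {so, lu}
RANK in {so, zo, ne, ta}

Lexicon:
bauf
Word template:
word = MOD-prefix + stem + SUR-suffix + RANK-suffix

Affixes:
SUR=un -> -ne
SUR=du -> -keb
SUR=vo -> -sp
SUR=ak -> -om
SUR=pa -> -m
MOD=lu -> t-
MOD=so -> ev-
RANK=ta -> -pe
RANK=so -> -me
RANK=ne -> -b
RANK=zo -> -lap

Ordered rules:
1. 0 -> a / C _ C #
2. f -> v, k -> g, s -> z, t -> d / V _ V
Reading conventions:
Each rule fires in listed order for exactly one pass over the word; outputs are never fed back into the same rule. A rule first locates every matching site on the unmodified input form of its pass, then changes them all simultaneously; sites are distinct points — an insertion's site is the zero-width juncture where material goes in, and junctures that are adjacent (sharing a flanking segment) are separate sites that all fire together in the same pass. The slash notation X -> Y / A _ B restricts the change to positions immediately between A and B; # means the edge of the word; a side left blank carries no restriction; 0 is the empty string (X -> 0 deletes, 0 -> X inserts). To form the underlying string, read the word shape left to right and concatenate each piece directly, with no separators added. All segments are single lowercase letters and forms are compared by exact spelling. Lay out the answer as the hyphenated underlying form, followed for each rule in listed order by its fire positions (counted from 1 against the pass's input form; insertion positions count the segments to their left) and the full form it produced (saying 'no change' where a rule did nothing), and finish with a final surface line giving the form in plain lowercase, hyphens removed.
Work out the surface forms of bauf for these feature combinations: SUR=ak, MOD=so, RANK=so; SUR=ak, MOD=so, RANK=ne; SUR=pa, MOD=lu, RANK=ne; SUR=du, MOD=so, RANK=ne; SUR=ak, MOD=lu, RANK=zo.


cell SUR=ak, MOD=so, RANK=so:
underlying: ev-bauf-om-me
1. 0 -> a / C _ C #: no change
2. f -> v, k -> g, s -> z, t -> d / V _ V: fires at position(s) 6: evbauvomme
surface: evbauvomme

cell SUR=ak, MOD=so, RANK=ne:
underlying: ev-bauf-om-b
1. 0 -> a / C _ C #: inserts after position(s) 8: evbaufomab
2. f -> v, k -> g, s -> z, t -> d / V _ V: fires at position(s) 6: evbauvomab
surface: evbauvomab

cell SUR=pa, MOD=lu, RANK=ne:
underlying: t-bauf-m-b
1. 0 -> a / C _ C #: inserts after position(s) 6: tbaufmab
2. f -> v, k -> g, s -> z, t -> d / V _ V: no change
surface: tbaufmab

cell SUR=du, MOD=so, RANK=ne:
underlying: ev-bauf-keb-b
1. 0 -> a / C _ C #: inserts after position(s) 9: evbaufkebab
2. f -> v, k -> g, s -> z, t -> d / V _ V: no change
surface: evbaufkebab

cell SUR=ak, MOD=lu, RANK=zo:
underlying: t-bauf-om-lap
1. 0 -> a / C _ C #: no change
2. f -> v, k -> g, s -> z, t -> d / V _ V: fires at position(s) 5: tbauvomlap
surface: tbauvomlap


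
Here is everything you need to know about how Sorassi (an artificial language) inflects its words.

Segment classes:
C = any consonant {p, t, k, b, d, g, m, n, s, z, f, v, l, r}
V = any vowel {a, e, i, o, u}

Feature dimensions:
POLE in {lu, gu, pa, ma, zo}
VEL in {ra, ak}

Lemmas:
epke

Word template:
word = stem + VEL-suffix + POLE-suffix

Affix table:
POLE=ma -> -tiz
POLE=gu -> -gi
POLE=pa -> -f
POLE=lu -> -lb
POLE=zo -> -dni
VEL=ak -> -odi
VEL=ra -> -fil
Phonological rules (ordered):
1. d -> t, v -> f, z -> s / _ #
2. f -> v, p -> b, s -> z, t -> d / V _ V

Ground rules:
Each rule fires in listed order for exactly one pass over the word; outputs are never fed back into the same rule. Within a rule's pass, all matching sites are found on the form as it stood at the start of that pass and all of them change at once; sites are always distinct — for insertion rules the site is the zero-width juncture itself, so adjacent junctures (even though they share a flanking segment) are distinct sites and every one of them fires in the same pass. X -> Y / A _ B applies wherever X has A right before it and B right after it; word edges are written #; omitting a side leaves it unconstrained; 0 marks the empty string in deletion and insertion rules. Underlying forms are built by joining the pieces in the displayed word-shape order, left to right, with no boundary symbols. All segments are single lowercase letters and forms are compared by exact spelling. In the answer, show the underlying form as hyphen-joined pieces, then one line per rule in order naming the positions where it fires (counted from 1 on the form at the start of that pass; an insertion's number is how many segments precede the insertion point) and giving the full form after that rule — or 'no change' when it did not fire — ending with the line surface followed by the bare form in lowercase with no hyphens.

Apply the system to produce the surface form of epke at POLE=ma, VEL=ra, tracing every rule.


underlying: epke-fil-tiz
1. d -> t, v -> f, z -> s / _ #: fires at position(s) 10: epkefiltis
2. f -> v, p -> b, s -> z, t -> d / V _ V: fires at position(s) 5: epkeviltis
surface: epkeviltis


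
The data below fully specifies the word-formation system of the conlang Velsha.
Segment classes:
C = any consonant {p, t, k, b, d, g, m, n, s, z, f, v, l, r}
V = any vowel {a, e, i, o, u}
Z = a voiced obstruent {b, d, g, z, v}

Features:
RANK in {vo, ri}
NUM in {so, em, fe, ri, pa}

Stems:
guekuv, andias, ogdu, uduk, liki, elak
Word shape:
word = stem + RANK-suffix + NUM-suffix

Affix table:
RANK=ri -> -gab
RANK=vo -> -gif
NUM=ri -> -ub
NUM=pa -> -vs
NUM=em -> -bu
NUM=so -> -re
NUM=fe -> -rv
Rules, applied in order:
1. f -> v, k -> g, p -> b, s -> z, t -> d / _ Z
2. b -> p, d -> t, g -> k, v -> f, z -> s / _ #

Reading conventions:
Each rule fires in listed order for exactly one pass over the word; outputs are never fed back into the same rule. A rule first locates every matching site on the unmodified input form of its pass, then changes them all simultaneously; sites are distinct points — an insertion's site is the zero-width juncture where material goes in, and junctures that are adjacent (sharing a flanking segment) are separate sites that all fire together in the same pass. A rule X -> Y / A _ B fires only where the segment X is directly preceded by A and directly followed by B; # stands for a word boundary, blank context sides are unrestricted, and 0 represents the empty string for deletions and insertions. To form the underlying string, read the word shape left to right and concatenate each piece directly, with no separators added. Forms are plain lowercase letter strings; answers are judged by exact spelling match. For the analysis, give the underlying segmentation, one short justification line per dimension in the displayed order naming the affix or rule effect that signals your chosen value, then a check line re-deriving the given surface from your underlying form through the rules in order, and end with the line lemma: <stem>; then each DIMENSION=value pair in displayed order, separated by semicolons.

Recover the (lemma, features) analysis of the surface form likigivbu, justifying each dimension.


underlying: liki-gif-bu
RANK=vo - signalled by the affix -gif
NUM=em - signalled by the affix -bu
check: likigifbu -> likigivbu -> likigivbu
lemma: liki; RANK=vo; NUM=em


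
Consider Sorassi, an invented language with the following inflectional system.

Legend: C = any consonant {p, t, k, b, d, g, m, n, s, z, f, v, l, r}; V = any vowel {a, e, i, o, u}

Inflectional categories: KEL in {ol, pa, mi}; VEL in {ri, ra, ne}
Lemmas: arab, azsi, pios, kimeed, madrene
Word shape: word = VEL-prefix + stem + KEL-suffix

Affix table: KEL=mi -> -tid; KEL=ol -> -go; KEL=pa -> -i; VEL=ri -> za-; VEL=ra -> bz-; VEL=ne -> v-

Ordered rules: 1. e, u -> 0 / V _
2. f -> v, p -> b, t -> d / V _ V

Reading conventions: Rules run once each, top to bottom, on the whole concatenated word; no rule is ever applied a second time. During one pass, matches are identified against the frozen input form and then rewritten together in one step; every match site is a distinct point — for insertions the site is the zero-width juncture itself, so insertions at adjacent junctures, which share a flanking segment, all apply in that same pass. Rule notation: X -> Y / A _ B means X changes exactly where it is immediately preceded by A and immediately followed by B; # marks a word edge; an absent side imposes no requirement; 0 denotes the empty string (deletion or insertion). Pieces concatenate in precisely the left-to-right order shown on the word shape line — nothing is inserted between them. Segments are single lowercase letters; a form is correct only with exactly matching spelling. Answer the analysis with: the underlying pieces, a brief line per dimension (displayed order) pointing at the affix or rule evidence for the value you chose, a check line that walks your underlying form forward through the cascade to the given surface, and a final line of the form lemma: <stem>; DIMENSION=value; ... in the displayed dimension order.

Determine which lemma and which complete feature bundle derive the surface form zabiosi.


underlying: za-pios-i
KEL=pa - signalled by the affix -i
VEL=ri - signalled by the affix za-
check: zapiosi -> zapiosi -> zabiosi
lemma: pios; KEL=pa; VEL=ri


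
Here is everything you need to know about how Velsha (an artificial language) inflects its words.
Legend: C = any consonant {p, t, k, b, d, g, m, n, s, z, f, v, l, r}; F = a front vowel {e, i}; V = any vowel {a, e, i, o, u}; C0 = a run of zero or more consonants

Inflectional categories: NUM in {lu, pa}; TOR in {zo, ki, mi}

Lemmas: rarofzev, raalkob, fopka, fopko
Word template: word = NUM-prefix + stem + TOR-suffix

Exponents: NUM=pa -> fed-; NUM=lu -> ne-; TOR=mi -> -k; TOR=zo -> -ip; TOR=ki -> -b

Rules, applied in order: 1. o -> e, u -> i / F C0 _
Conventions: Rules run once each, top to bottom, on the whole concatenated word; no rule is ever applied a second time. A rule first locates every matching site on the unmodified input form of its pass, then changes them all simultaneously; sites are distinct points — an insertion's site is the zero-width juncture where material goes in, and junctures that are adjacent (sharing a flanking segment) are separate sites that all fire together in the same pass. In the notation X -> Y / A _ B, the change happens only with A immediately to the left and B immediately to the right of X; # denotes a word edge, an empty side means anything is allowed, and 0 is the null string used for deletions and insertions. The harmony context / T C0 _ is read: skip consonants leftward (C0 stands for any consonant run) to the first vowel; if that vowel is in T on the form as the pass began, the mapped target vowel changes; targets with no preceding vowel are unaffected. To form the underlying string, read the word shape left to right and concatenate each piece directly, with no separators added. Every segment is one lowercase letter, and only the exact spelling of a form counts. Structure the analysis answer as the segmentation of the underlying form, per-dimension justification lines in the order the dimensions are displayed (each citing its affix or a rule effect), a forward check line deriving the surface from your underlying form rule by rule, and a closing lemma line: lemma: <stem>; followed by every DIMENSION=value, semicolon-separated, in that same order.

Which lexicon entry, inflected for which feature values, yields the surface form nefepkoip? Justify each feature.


underlying: ne-fopko-ip
NUM=lu - signalled by the affix ne-
TOR=zo - signalled by the affix -ip
check: nefopkoip -> nefepkoip
lemma: fopko; NUM=lu; TOR=zo


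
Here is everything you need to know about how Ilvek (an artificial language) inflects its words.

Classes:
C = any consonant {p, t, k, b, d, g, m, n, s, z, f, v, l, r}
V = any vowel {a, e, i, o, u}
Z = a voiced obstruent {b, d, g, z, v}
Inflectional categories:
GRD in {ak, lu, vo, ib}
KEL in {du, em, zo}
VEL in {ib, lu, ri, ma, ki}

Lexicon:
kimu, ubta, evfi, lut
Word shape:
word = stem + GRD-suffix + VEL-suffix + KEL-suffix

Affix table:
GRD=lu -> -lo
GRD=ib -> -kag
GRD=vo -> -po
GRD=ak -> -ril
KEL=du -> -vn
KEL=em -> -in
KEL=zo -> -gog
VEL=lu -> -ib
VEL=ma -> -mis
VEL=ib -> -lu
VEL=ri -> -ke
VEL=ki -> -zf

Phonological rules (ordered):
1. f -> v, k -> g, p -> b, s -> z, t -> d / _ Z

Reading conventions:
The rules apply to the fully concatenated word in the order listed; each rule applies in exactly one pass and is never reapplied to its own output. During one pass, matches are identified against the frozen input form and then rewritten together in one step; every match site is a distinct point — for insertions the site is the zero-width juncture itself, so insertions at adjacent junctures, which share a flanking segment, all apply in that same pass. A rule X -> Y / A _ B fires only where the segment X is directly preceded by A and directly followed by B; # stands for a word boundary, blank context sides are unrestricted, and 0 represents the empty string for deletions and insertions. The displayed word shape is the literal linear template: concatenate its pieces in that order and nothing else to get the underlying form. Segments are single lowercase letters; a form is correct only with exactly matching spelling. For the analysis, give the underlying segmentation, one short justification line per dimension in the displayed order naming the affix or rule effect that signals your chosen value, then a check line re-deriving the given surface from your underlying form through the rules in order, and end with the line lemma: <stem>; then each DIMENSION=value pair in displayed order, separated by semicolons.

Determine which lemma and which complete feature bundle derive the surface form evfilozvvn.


underlying: evfi-lo-zf-vn
GRD=lu - signalled by the affix -lo
KEL=du - signalled by the affix -vn
VEL=ki - signalled by the affix -zf
check: evfilozfvn -> evfilozvvn
lemma: evfi; GRD=lu; KEL=du; VEL=ki


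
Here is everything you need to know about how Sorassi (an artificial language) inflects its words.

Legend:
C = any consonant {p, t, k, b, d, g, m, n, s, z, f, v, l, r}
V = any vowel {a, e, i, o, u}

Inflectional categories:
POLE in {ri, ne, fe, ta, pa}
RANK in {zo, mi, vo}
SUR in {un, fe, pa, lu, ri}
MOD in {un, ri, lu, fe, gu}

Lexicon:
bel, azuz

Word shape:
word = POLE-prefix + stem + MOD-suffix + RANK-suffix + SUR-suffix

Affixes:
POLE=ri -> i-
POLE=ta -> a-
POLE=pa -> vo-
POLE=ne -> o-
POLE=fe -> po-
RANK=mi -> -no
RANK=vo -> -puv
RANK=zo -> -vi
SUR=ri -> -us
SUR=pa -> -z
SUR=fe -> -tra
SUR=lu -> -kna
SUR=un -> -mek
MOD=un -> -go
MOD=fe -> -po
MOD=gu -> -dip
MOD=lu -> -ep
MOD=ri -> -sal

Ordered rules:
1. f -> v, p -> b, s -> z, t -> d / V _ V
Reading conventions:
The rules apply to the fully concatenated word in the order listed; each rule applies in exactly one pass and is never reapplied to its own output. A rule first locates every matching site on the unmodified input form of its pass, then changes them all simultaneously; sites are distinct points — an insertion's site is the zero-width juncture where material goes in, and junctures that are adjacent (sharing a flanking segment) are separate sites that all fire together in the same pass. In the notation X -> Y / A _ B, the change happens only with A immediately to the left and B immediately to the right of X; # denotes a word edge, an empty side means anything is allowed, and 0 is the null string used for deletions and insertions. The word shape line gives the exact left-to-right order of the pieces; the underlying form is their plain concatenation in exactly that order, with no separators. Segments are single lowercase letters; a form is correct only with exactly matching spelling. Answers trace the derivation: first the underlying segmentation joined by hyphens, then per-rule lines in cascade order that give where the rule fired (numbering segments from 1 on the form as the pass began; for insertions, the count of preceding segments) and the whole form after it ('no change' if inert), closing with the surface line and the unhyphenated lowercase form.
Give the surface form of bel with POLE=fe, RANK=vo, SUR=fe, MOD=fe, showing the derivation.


underlying: po-bel-po-puv-tra
1. f -> v, p -> b, s -> z, t -> d / V _ V: fires at position(s) 8: pobelpobuvtra
surface: pobelpobuvtra
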